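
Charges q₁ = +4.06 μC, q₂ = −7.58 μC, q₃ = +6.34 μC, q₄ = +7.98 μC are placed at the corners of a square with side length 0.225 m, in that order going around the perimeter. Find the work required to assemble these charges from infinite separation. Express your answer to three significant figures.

-0.816 J

The assembly work is the sum of pairwise potential energies, U = Σ_{i<j} kqᵢqⱼ/rᵢⱼ.
The four side pairs have separation 0.225 m and the two diagonal pairs 0.318 m.
Summing all 6 pair terms gives U = -0.816 J.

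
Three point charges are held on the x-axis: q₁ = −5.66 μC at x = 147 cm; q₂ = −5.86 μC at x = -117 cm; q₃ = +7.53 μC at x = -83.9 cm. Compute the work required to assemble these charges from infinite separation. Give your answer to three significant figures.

The assembly work is the sum of pairwise potential energies, U = Σ_{i<j} kqᵢqⱼ/rᵢⱼ.
Pair separations: r₁₂ = 2.64 m, r₁₃ = 2.31 m, r₂₃ = 0.331 m.
U = (0.113) + (-0.166) + (-1.20) = -1.25 J.

-1.25 J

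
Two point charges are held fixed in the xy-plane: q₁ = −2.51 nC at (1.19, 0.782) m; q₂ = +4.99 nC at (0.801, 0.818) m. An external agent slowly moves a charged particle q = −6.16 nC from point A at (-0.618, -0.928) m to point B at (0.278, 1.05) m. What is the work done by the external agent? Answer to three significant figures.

-2.70×10⁻⁷ J

For quasistatic motion the external work equals the change in potential energy: W_ext = qΔV = q(V_B − V_A).
At A: distances to the source charges are 2.49 m, 2.25 m; V_A = Σ kqᵢ/rᵢ = 10.9 V.
At B: distances to the source charges are 0.951 m, 0.572 m; V_B = Σ kqᵢ/rᵢ = 54.7 V.
ΔV = V_B − V_A = 43.8 V.
W_ext = qΔV = (-6.16×10⁻⁹ C)(43.8 V) = -2.70×10⁻⁷ J.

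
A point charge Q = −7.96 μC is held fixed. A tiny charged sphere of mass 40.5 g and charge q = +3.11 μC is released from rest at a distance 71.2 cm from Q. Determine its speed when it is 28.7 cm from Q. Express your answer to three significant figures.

4.78 m/s

Only the electrostatic force acts, so mechanical energy is conserved: ½mv² = U₁ − U₂ = kQq(1/r₁ − 1/r₂).
U₁ − U₂ = (8.99×10⁹ N·m²/C²)(-7.96×10⁻⁶ C)(3.11×10⁻⁶ C)(1/0.712 − 1/0.287) = 0.463 J.
v = √(2·0.463/0.0405) = 4.78 m/s.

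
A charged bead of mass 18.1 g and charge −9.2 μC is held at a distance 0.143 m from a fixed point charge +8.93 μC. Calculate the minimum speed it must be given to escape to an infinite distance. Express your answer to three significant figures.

23.9 m/s

To just escape, total mechanical energy must reach zero at infinity: ½mv²_min + U = 0, so ½mv²_min = −U = |kQq|/r.
|U| = |kQq|/r = (8.99×10⁹ N·m²/C²)(8.93×10⁻⁶)(9.20×10⁻⁶)/(0.143) = 5.16 J.
v_min = √(2|U|/m) = √(2·5.16/0.0181) = 23.9 m/s.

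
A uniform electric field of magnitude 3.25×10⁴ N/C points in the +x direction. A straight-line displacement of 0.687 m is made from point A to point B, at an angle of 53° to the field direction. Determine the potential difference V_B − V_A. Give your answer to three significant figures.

Only the component of displacement along E changes the potential: ΔV = −E·d·cosθ.
ΔV = −(3.25×10⁴ V/m)(0.687 m)cos53° = -1.34×10⁴ V.

-1.34×10⁴ V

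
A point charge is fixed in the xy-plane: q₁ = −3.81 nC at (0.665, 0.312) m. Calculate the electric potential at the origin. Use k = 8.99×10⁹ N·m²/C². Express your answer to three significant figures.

Electric potential is a scalar, so the contributions from each charge add algebraically: V = Σ kqᵢ/rᵢ.
Distances from the field point to each charge: r₁ = 0.735 m.
V = k[(-3.81×10⁻⁹)/(0.735)] = -46.6 V.

-46.6 V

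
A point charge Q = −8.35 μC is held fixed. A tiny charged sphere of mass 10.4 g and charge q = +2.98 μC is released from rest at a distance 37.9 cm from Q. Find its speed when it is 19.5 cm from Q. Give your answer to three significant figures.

Only the electrostatic force acts, so mechanical energy is conserved: ½mv² = U₁ − U₂ = kQq(1/r₁ − 1/r₂).
U₁ − U₂ = (8.99×10⁹ N·m²/C²)(-8.35×10⁻⁶ C)(2.98×10⁻⁶ C)(1/0.379 − 1/0.195) = 0.557 J.
v = √(2·0.557/0.0104) = 10.3 m/s.

10.3 m/s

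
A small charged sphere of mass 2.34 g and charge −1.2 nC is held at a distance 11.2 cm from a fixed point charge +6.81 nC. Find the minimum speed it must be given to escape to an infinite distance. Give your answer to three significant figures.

0.0237 m/s

To just escape, total mechanical energy must reach zero at infinity: ½mv²_min + U = 0, so ½mv²_min = −U = |kQq|/r.
|U| = |kQq|/r = (8.99×10⁹ N·m²/C²)(6.81×10⁻⁹)(1.20×10⁻⁹)/(0.112) = 6.56×10⁻⁷ J.
v_min = √(2|U|/m) = √(2·6.56×10⁻⁷/2.34×10⁻³) = 0.0237 m/s.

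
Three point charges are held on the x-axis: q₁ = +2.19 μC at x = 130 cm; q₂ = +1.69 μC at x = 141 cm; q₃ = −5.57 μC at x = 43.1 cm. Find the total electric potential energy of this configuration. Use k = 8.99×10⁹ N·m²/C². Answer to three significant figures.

0.0898 J

The work to assemble the configuration equals its total potential energy, U = Σ kqᵢqⱼ/rᵢⱼ over all pairs.
Pair separations: r₁₂ = 0.110 m, r₁₃ = 0.869 m, r₂₃ = 0.979 m.
U = (0.302) + (-0.126) + (-0.0864) = 0.0898 J.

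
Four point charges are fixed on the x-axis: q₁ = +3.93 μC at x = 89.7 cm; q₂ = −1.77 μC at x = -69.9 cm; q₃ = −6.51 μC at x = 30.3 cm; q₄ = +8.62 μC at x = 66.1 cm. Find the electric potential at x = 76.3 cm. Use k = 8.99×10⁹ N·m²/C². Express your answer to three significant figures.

Electric potential is a scalar, so the contributions from each charge add algebraically: V = Σ kqᵢ/rᵢ.
Distances from the field point to each charge: r₁ = 0.134 m, r₂ = 1.46 m, r₃ = 0.460 m, r₄ = 0.102 m.
V = k[(3.93×10⁻⁶)/(0.134) + (-1.77×10⁻⁶)/(1.46) + (-6.51×10⁻⁶)/(0.460) + (8.62×10⁻⁶)/(0.102)] = 8.85×10⁵ V.

8.85×10⁵ V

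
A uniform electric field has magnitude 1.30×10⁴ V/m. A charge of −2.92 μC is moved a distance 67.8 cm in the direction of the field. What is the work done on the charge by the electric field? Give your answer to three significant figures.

-0.0257 J

The potential change for a displacement 67.8 cm in the direction of the field is ΔV = −Ed = -8810 V.
W_field = −qΔV = -0.0257 J.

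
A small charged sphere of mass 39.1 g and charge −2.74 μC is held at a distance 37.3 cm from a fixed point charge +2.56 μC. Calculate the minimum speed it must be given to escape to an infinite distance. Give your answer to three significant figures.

2.94 m/s

To just escape, total mechanical energy must reach zero at infinity: ½mv²_min + U = 0, so ½mv²_min = −U = |kQq|/r.
|U| = |kQq|/r = (8.99×10⁹ N·m²/C²)(2.56×10⁻⁶)(2.74×10⁻⁶)/(0.373) = 0.169 J.
v_min = √(2|U|/m) = √(2·0.169/0.0391) = 2.94 m/s.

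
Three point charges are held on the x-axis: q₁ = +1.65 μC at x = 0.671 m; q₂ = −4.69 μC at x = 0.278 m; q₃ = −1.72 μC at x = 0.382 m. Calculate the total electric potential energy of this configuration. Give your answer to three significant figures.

The work to assemble the configuration equals its total potential energy, U = Σ kqᵢqⱼ/rᵢⱼ over all pairs.
Pair separations: r₁₂ = 0.393 m, r₁₃ = 0.289 m, r₂₃ = 0.104 m.
U = (-0.177) + (-0.0883) + (0.697) = 0.432 J.

0.432 J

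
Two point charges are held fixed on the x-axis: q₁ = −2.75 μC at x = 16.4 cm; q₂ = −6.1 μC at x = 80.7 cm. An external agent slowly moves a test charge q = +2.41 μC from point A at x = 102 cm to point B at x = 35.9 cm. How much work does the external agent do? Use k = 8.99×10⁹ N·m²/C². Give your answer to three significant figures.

For quasistatic motion the external work equals the change in potential energy: W_ext = qΔV = q(V_B − V_A).
At A: distances to the source charges are 0.856 m, 0.213 m; V_A = Σ kqᵢ/rᵢ = -2.86×10⁵ V.
At B: distances to the source charges are 0.195 m, 0.448 m; V_B = Σ kqᵢ/rᵢ = -2.49×10⁵ V.
ΔV = V_B − V_A = 3.72×10⁴ V.
W_ext = qΔV = (2.41×10⁻⁶ C)(3.72×10⁴ V) = 0.0895 J.

0.0895 J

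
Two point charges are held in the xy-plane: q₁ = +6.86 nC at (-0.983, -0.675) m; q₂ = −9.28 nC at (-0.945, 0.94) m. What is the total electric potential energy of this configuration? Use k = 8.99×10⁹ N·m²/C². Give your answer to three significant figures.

-3.54×10⁻⁷ J

The work to assemble the configuration equals its total potential energy, U = Σ kqᵢqⱼ/rᵢⱼ over all pairs.
Pair separations: r₁₂ = 1.62 m.
U = (-3.54×10⁻⁷) = -3.54×10⁻⁷ J.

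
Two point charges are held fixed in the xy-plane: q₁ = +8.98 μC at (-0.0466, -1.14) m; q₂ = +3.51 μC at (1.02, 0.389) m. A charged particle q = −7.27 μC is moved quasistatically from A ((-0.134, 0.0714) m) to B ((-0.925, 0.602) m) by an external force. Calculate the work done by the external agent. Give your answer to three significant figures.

For quasistatic motion the external work equals the change in potential energy: W_ext = qΔV = q(V_B − V_A).
At A: distances to the source charges are 1.21 m, 1.20 m; V_A = Σ kqᵢ/rᵢ = 9.28×10⁴ V.
At B: distances to the source charges are 1.95 m, 1.96 m; V_B = Σ kqᵢ/rᵢ = 5.75×10⁴ V.
ΔV = V_B − V_A = -3.53×10⁴ V.
W_ext = qΔV = (-7.27×10⁻⁶ C)(-3.53×10⁴ V) = 0.257 J.

0.257 J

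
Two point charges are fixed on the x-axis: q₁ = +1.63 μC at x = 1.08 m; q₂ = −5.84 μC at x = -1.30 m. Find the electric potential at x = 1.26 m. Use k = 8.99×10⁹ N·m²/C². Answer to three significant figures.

Electric potential is a scalar, so the contributions from each charge add algebraically: V = Σ kqᵢ/rᵢ.
Distances from the field point to each charge: r₁ = 0.180 m, r₂ = 2.56 m.
V = k[(1.63×10⁻⁶)/(0.180) + (-5.84×10⁻⁶)/(2.56)] = 6.09×10⁴ V.

6.09×10⁴ V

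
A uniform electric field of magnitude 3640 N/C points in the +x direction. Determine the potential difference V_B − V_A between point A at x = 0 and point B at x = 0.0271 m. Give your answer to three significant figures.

In a uniform field, potential decreases in the direction of E: V_B − V_A = −E·Δx.
V_B − V_A = −(3640 V/m)(0.0271 m) = -98.6 V.

-98.6 V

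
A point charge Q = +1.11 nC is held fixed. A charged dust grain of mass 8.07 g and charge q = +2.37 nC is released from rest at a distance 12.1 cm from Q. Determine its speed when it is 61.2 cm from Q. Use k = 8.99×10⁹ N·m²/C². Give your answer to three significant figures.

Only the electrostatic force acts, so mechanical energy is conserved: ½mv² = U₁ − U₂ = kQq(1/r₁ − 1/r₂).
U₁ − U₂ = (8.99×10⁹ N·m²/C²)(1.11×10⁻⁹ C)(2.37×10⁻⁹ C)(1/0.121 − 1/0.612) = 1.57×10⁻⁷ J.
v = √(2·1.57×10⁻⁷/8.07×10⁻³) = 6.23×10⁻³ m/s.

6.23×10⁻³ m/s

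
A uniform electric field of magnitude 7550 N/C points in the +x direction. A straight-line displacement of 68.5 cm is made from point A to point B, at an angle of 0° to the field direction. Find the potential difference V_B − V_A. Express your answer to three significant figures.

Only the component of displacement along E changes the potential: ΔV = −E·d·cosθ.
ΔV = −(7550 V/m)(0.685 m)cos0° = -5170 V.

-5170 V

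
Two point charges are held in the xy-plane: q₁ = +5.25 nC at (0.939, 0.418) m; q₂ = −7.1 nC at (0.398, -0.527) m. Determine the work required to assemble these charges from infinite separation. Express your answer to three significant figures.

-3.08×10⁻⁷ J

The assembly work is the sum of pairwise potential energies, U = Σ_{i<j} kqᵢqⱼ/rᵢⱼ.
Pair separations: r₁₂ = 1.09 m.
U = (-3.08×10⁻⁷) = -3.08×10⁻⁷ J.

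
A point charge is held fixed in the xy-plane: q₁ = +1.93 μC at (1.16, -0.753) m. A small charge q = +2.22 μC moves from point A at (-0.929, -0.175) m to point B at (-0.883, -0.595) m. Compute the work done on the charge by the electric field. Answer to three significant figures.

The work done by the electric force is W_field = −ΔU = −q(V_B − V_A) = q(V_A − V_B).
At A: distance to the source charge is 2.17 m; V_A = kq₁/r = 8000 V.
At B: distance to the source charge is 2.05 m; V_B = kq₁/r = 8470 V.
ΔV = V_B − V_A = 462 V.
W_field = −qΔV = −(2.22×10⁻⁶ C)(462 V) = -1.03×10⁻³ J.

-1.03×10⁻³ J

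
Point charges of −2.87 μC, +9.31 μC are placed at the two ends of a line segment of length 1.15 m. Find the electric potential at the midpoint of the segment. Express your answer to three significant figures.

The total potential is the scalar sum of each charge's contribution, V = Σ kqᵢ/rᵢ.
Each charge is 0.575 m from the midpoint.
V = k[(-2.87×10⁻⁶)/(0.575) + (9.31×10⁻⁶)/(0.575)] = 1.01×10⁵ V.

1.01×10⁵ V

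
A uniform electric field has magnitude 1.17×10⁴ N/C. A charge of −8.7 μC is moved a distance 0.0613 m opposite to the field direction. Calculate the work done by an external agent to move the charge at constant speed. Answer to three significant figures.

The potential change for a displacement 0.0613 m opposite to the field direction is ΔV = +Ed = 717 V.
W_ext = qΔV = -6.24×10⁻³ J.

-6.24×10⁻³ J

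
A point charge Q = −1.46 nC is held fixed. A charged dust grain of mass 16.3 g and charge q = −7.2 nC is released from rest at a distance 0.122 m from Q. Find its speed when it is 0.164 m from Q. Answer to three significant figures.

4.93×10⁻³ m/s

Only the electrostatic force acts, so mechanical energy is conserved: ½mv² = U₁ − U₂ = kQq(1/r₁ − 1/r₂).
U₁ − U₂ = (8.99×10⁹ N·m²/C²)(-1.46×10⁻⁹ C)(-7.20×10⁻⁹ C)(1/0.122 − 1/0.164) = 1.98×10⁻⁷ J.
v = √(2·1.98×10⁻⁷/0.0163) = 4.93×10⁻³ m/s.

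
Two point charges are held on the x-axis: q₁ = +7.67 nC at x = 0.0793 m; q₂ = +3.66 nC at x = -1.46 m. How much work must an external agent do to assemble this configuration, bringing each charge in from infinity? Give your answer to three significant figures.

1.64×10⁻⁷ J

The work to assemble the configuration equals its total potential energy, U = Σ kqᵢqⱼ/rᵢⱼ over all pairs.
Pair separations: r₁₂ = 1.54 m.
U = (1.64×10⁻⁷) = 1.64×10⁻⁷ J.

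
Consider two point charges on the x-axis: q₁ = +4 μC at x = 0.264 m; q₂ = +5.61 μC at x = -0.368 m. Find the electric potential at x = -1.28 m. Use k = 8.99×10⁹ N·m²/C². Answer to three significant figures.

The total potential is the scalar sum of each charge's contribution, V = Σ kqᵢ/rᵢ.
Distances from the field point to each charge: r₁ = 1.54 m, r₂ = 0.912 m.
V = k[(4.00×10⁻⁶)/(1.54) + (5.61×10⁻⁶)/(0.912)] = 7.86×10⁴ V.

7.86×10⁴ V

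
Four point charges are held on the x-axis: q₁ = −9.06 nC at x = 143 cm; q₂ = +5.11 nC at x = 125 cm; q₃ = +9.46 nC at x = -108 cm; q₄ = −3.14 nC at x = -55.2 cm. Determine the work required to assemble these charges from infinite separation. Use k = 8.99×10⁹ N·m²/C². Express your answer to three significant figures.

-2.89×10⁻⁶ J

The work to assemble the configuration equals its total potential energy, U = Σ kqᵢqⱼ/rᵢⱼ over all pairs.
Pair separations: r₁₂ = 0.180 m, r₁₃ = 2.51 m, r₁₄ = 1.98 m, r₂₃ = 2.33 m, r₂₄ = 1.80 m, r₃₄ = 0.528 m.
Summing all 6 pair terms gives U = -2.89×10⁻⁶ J.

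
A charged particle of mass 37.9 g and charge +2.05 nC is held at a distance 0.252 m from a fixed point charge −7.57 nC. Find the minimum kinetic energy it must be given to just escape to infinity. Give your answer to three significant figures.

To just escape, total mechanical energy must reach zero at infinity: ½mv²_min + U = 0, so ½mv²_min = −U = |kQq|/r.
|U| = |kQq|/r = (8.99×10⁹ N·m²/C²)(7.57×10⁻⁹)(2.05×10⁻⁹)/(0.252) = 5.54×10⁻⁷ J.

5.54×10⁻⁷ J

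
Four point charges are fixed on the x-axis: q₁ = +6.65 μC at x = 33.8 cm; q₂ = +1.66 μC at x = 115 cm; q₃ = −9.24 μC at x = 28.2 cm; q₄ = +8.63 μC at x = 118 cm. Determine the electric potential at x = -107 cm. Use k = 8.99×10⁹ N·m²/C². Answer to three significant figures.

Electric potential is a scalar, so the contributions from each charge add algebraically: V = Σ kqᵢ/rᵢ.
Distances from the field point to each charge: r₁ = 1.41 m, r₂ = 2.22 m, r₃ = 1.35 m, r₄ = 2.25 m.
V = k[(6.65×10⁻⁶)/(1.41) + (1.66×10⁻⁶)/(2.22) + (-9.24×10⁻⁶)/(1.35) + (8.63×10⁻⁶)/(2.25)] = 2.22×10⁴ V.

2.22×10⁴ V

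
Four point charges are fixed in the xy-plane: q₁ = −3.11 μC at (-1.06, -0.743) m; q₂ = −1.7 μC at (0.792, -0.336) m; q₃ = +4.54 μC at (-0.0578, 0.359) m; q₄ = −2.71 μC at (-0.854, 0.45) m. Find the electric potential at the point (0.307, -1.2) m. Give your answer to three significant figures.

-2.14×10⁴ V

Electric potential is a scalar, so the contributions from each charge add algebraically: V = Σ kqᵢ/rᵢ.
Distances from the field point to each charge: r₁ = 1.44 m, r₂ = 0.991 m, r₃ = 1.60 m, r₄ = 2.02 m.
V = k[(-3.11×10⁻⁶)/(1.44) + (-1.70×10⁻⁶)/(0.991) + (4.54×10⁻⁶)/(1.60) + (-2.71×10⁻⁶)/(2.02)] = -2.14×10⁴ V.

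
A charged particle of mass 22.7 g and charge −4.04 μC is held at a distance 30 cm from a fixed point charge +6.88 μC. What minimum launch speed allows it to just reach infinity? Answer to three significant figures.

8.57 m/s

To just escape, total mechanical energy must reach zero at infinity: ½mv²_min + U = 0, so ½mv²_min = −U = |kQq|/r.
|U| = |kQq|/r = (8.99×10⁹ N·m²/C²)(6.88×10⁻⁶)(4.04×10⁻⁶)/(0.300) = 0.833 J.
v_min = √(2|U|/m) = √(2·0.833/0.0227) = 8.57 m/s.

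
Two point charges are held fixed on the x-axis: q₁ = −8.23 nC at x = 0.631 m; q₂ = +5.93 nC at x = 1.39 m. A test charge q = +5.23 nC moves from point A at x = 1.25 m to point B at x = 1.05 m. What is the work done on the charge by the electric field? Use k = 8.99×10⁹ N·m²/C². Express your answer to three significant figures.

The work done by the electric force is W_field = −ΔU = −q(V_B − V_A) = q(V_A − V_B).
At A: distances to the source charges are 0.619 m, 0.140 m; V_A = Σ kqᵢ/rᵢ = 261 V.
At B: distances to the source charges are 0.419 m, 0.340 m; V_B = Σ kqᵢ/rᵢ = -19.8 V.
ΔV = V_B − V_A = -281 V.
W_field = −qΔV = −(5.23×10⁻⁹ C)(-281 V) = 1.47×10⁻⁶ J.

1.47×10⁻⁶ J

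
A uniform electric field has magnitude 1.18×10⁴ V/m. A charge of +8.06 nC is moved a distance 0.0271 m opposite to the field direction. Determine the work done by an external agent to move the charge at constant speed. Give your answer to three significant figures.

The potential change for a displacement 0.0271 m opposite to the field direction is ΔV = +Ed = 320 V.
W_ext = qΔV = 2.58×10⁻⁶ J.

2.58×10⁻⁶ J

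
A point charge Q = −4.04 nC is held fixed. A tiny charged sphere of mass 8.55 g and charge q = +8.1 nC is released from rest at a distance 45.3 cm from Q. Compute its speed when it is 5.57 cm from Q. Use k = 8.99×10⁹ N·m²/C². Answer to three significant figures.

0.0329 m/s

Only the electrostatic force acts, so mechanical energy is conserved: ½mv² = U₁ − U₂ = kQq(1/r₁ − 1/r₂).
U₁ − U₂ = (8.99×10⁹ N·m²/C²)(-4.04×10⁻⁹ C)(8.10×10⁻⁹ C)(1/0.453 − 1/0.0557) = 4.63×10⁻⁶ J.
v = √(2·4.63×10⁻⁶/8.55×10⁻³) = 0.0329 m/s.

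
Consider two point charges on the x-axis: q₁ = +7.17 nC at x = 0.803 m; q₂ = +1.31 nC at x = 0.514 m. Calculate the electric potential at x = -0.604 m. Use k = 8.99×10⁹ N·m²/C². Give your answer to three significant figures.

Electric potential is a scalar, so the contributions from each charge add algebraically: V = Σ kqᵢ/rᵢ.
Distances from the field point to each charge: r₁ = 1.41 m, r₂ = 1.12 m.
V = k[(7.17×10⁻⁹)/(1.41) + (1.31×10⁻⁹)/(1.12)] = 56.3 V.

56.3 V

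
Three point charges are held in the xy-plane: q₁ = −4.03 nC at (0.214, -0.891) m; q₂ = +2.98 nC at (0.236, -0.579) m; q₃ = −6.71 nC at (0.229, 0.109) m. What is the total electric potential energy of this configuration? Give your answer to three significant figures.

-3.63×10⁻⁷ J

The work to assemble the configuration equals its total potential energy, U = Σ kqᵢqⱼ/rᵢⱼ over all pairs.
Pair separations: r₁₂ = 0.313 m, r₁₃ = 1.00 m, r₂₃ = 0.688 m.
U = (-3.45×10⁻⁷) + (2.43×10⁻⁷) + (-2.61×10⁻⁷) = -3.63×10⁻⁷ J.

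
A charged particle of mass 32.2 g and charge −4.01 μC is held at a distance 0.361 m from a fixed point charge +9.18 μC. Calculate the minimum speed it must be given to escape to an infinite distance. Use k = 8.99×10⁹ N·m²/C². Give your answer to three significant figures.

7.55 m/s

To just escape, total mechanical energy must reach zero at infinity: ½mv²_min + U = 0, so ½mv²_min = −U = |kQq|/r.
|U| = |kQq|/r = (8.99×10⁹ N·m²/C²)(9.18×10⁻⁶)(4.01×10⁻⁶)/(0.361) = 0.917 J.
v_min = √(2|U|/m) = √(2·0.917/0.0322) = 7.55 m/s.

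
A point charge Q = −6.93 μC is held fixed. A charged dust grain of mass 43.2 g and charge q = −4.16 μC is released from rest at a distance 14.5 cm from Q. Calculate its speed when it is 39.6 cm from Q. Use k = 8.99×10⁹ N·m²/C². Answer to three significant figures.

7.24 m/s

Only the electrostatic force acts, so mechanical energy is conserved: ½mv² = U₁ − U₂ = kQq(1/r₁ − 1/r₂).
U₁ − U₂ = (8.99×10⁹ N·m²/C²)(-6.93×10⁻⁶ C)(-4.16×10⁻⁶ C)(1/0.145 − 1/0.396) = 1.13 J.
v = √(2·1.13/0.0432) = 7.24 m/s.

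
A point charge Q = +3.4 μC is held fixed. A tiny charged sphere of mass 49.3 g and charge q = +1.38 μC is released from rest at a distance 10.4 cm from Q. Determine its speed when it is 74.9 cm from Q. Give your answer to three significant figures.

Only the electrostatic force acts, so mechanical energy is conserved: ½mv² = U₁ − U₂ = kQq(1/r₁ − 1/r₂).
U₁ − U₂ = (8.99×10⁹ N·m²/C²)(3.40×10⁻⁶ C)(1.38×10⁻⁶ C)(1/0.104 − 1/0.749) = 0.349 J.
v = √(2·0.349/0.0493) = 3.76 m/s.

3.76 m/s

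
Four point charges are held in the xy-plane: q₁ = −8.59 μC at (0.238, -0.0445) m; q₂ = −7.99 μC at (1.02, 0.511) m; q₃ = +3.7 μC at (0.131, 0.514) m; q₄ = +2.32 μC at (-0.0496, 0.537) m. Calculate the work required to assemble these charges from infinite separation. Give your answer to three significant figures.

-0.166 J

The work to assemble the configuration equals its total potential energy, U = Σ kqᵢqⱼ/rᵢⱼ over all pairs.
Pair separations: r₁₂ = 0.959 m, r₁₃ = 0.569 m, r₁₄ = 0.649 m, r₂₃ = 0.889 m, r₂₄ = 1.07 m, r₃₄ = 0.182 m.
Summing all 6 pair terms gives U = -0.166 J.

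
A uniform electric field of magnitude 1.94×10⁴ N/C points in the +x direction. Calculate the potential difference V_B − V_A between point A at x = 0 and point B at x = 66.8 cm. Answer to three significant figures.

In a uniform field, potential decreases in the direction of E: V_B − V_A = −E·Δx.
V_B − V_A = −(1.94×10⁴ V/m)(0.668 m) = -1.30×10⁴ V.

-1.30×10⁴ V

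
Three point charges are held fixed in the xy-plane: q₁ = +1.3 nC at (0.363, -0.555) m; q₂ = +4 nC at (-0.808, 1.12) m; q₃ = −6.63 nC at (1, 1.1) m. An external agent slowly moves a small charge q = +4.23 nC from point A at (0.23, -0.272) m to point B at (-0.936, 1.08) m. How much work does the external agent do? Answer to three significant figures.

For quasistatic motion the external work equals the change in potential energy: W_ext = qΔV = q(V_B − V_A).
At A: distances to the source charges are 0.313 m, 1.74 m, 1.57 m; V_A = Σ kqᵢ/rᵢ = 20.2 V.
At B: distances to the source charges are 2.09 m, 0.134 m, 1.94 m; V_B = Σ kqᵢ/rᵢ = 243 V.
ΔV = V_B − V_A = 223 V.
W_ext = qΔV = (4.23×10⁻⁹ C)(223 V) = 9.42×10⁻⁷ J.

9.42×10⁻⁷ J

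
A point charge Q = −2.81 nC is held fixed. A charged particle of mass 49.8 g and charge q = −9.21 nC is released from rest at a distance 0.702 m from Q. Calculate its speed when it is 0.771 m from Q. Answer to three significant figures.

1.09×10⁻³ m/s

Only the electrostatic force acts, so mechanical energy is conserved: ½mv² = U₁ − U₂ = kQq(1/r₁ − 1/r₂).
U₁ − U₂ = (8.99×10⁹ N·m²/C²)(-2.81×10⁻⁹ C)(-9.21×10⁻⁹ C)(1/0.702 − 1/0.771) = 2.97×10⁻⁸ J.
v = √(2·2.97×10⁻⁸/0.0498) = 1.09×10⁻³ m/s.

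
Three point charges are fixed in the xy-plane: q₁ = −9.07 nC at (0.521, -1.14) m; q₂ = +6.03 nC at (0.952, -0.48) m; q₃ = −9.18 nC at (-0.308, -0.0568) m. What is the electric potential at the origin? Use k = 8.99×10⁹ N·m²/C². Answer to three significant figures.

The total potential is the scalar sum of each charge's contribution, V = Σ kqᵢ/rᵢ.
Distances from the field point to each charge: r₁ = 1.25 m, r₂ = 1.07 m, r₃ = 0.313 m.
V = k[(-9.07×10⁻⁹)/(1.25) + (6.03×10⁻⁹)/(1.07) + (-9.18×10⁻⁹)/(0.313)] = -278 V.

-278 V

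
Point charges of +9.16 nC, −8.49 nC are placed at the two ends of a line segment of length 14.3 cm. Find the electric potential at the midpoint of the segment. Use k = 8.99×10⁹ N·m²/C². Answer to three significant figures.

84.2 V

Electric potential is a scalar, so the contributions from each charge add algebraically: V = Σ kqᵢ/rᵢ.
Each charge is 0.0715 m from the midpoint.
V = k[(9.16×10⁻⁹)/(0.0715) + (-8.49×10⁻⁹)/(0.0715)] = 84.2 V.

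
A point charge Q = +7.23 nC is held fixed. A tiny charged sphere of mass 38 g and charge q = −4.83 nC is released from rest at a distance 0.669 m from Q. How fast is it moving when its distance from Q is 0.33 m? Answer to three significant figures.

5.04×10⁻³ m/s

Only the electrostatic force acts, so mechanical energy is conserved: ½mv² = U₁ − U₂ = kQq(1/r₁ − 1/r₂).
U₁ − U₂ = (8.99×10⁹ N·m²/C²)(7.23×10⁻⁹ C)(-4.83×10⁻⁹ C)(1/0.669 − 1/0.330) = 4.82×10⁻⁷ J.
v = √(2·4.82×10⁻⁷/0.0380) = 5.04×10⁻³ m/s.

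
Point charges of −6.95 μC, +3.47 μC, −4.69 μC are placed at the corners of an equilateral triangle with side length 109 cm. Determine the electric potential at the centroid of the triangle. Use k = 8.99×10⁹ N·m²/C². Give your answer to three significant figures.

-1.17×10⁵ V

The total potential is the scalar sum of each charge's contribution, V = Σ kqᵢ/rᵢ.
The distance from each vertex to the centroid is a/√3 = 0.629 m.
V = k[(-6.95×10⁻⁶)/(0.629) + (3.47×10⁻⁶)/(0.629) + (-4.69×10⁻⁶)/(0.629)] = -1.17×10⁵ V.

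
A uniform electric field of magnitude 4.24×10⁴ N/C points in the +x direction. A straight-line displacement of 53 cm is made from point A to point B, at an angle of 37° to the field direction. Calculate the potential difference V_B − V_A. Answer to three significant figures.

Only the component of displacement along E changes the potential: ΔV = −E·d·cosθ.
ΔV = −(4.24×10⁴ V/m)(0.530 m)cos37° = -1.79×10⁴ V.

-1.79×10⁴ V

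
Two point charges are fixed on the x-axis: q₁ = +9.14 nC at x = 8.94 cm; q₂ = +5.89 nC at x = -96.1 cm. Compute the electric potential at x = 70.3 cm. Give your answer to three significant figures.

Electric potential is a scalar, so the contributions from each charge add algebraically: V = Σ kqᵢ/rᵢ.
Distances from the field point to each charge: r₁ = 0.614 m, r₂ = 1.66 m.
V = k[(9.14×10⁻⁹)/(0.614) + (5.89×10⁻⁹)/(1.66)] = 166 V.

166 V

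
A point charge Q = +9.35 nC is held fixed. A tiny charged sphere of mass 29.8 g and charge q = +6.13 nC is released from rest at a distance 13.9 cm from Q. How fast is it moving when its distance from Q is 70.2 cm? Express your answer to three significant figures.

0.0141 m/s

Only the electrostatic force acts, so mechanical energy is conserved: ½mv² = U₁ − U₂ = kQq(1/r₁ − 1/r₂).
U₁ − U₂ = (8.99×10⁹ N·m²/C²)(9.35×10⁻⁹ C)(6.13×10⁻⁹ C)(1/0.139 − 1/0.702) = 2.97×10⁻⁶ J.
v = √(2·2.97×10⁻⁶/0.0298) = 0.0141 m/s.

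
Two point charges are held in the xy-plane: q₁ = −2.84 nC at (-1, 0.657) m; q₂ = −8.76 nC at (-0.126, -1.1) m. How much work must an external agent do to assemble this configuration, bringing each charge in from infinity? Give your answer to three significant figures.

1.14×10⁻⁷ J

The assembly work is the sum of pairwise potential energies, U = Σ_{i<j} kqᵢqⱼ/rᵢⱼ.
Pair separations: r₁₂ = 1.96 m.
U = (1.14×10⁻⁷) = 1.14×10⁻⁷ J.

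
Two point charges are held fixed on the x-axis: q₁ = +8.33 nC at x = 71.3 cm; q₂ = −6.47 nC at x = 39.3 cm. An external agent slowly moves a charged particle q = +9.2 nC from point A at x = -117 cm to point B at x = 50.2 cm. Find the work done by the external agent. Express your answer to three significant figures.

For quasistatic motion the external work equals the change in potential energy: W_ext = qΔV = q(V_B − V_A).
At A: distances to the source charges are 1.88 m, 1.56 m; V_A = Σ kqᵢ/rᵢ = 2.56 V.
At B: distances to the source charges are 0.211 m, 0.109 m; V_B = Σ kqᵢ/rᵢ = -179 V.
ΔV = V_B − V_A = -181 V.
W_ext = qΔV = (9.20×10⁻⁹ C)(-181 V) = -1.67×10⁻⁶ J.

-1.67×10⁻⁶ J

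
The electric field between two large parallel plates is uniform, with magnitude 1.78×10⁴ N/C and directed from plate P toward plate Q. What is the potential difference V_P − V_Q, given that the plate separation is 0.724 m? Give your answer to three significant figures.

In a uniform field, potential decreases in the direction of E: ΔV = −E·d for a displacement d parallel to E.
Going from Q to P is a displacement of 0.724 m opposite to the field, so V_P − V_Q = +Ed = 1.29×10⁴ V.

1.29×10⁴ V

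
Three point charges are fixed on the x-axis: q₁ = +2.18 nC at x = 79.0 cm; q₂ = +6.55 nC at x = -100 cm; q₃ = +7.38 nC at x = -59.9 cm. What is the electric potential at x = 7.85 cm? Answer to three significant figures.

180 V

Electric potential is a scalar, so the contributions from each charge add algebraically: V = Σ kqᵢ/rᵢ.
Distances from the field point to each charge: r₁ = 0.712 m, r₂ = 1.08 m, r₃ = 0.677 m.
V = k[(2.18×10⁻⁹)/(0.712) + (6.55×10⁻⁹)/(1.08) + (7.38×10⁻⁹)/(0.677)] = 180 V.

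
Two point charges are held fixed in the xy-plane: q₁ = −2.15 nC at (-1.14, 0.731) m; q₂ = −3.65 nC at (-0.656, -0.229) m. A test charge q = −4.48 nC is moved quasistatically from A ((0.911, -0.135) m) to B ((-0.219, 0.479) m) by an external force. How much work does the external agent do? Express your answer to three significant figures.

1.35×10⁻⁷ J

For quasistatic motion the external work equals the change in potential energy: W_ext = qΔV = q(V_B − V_A).
At A: distances to the source charges are 2.23 m, 1.57 m; V_A = Σ kqᵢ/rᵢ = -29.6 V.
At B: distances to the source charges are 0.955 m, 0.832 m; V_B = Σ kqᵢ/rᵢ = -59.7 V.
ΔV = V_B − V_A = -30.1 V.
W_ext = qΔV = (-4.48×10⁻⁹ C)(-30.1 V) = 1.35×10⁻⁷ J.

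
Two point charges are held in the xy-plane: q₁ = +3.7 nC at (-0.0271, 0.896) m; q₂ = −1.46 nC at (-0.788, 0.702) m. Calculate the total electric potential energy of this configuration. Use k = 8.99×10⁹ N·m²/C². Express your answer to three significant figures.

-6.18×10⁻⁸ J

The assembly work is the sum of pairwise potential energies, U = Σ_{i<j} kqᵢqⱼ/rᵢⱼ.
Pair separations: r₁₂ = 0.785 m.
U = (-6.18×10⁻⁸) = -6.18×10⁻⁸ J.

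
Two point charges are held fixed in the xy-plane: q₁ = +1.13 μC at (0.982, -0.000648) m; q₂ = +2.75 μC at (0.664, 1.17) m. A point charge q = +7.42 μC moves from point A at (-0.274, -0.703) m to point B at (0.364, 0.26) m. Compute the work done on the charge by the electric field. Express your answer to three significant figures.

The work done by the electric force is W_field = −ΔU = −q(V_B − V_A) = q(V_A − V_B).
At A: distances to the source charges are 1.44 m, 2.09 m; V_A = Σ kqᵢ/rᵢ = 1.89×10⁴ V.
At B: distances to the source charges are 0.671 m, 0.958 m; V_B = Σ kqᵢ/rᵢ = 4.09×10⁴ V.
ΔV = V_B − V_A = 2.21×10⁴ V.
W_field = −qΔV = −(7.42×10⁻⁶ C)(2.21×10⁴ V) = -0.164 J.

-0.164 J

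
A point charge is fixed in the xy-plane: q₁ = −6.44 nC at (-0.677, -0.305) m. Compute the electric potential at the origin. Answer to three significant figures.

-78.0 V

Electric potential is a scalar, so the contributions from each charge add algebraically: V = Σ kqᵢ/rᵢ.
Distances from the field point to each charge: r₁ = 0.743 m.
V = k[(-6.44×10⁻⁹)/(0.743)] = -78.0 V.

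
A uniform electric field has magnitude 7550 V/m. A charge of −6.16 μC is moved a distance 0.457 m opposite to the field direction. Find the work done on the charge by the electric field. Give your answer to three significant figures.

The potential change for a displacement 0.457 m opposite to the field direction is ΔV = +Ed = 3450 V.
W_field = −qΔV = 0.0213 J.

0.0213 J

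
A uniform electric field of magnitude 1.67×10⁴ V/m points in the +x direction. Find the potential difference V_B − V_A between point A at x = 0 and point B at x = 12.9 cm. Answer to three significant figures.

In a uniform field, potential decreases in the direction of E: V_B − V_A = −E·Δx.
V_B − V_A = −(1.67×10⁴ V/m)(0.129 m) = -2150 V.

-2150 V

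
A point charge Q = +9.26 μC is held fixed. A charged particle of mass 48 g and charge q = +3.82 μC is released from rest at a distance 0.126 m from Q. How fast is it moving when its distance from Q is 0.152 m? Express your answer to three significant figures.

Only the electrostatic force acts, so mechanical energy is conserved: ½mv² = U₁ − U₂ = kQq(1/r₁ − 1/r₂).
U₁ − U₂ = (8.99×10⁹ N·m²/C²)(9.26×10⁻⁶ C)(3.82×10⁻⁶ C)(1/0.126 − 1/0.152) = 0.432 J.
v = √(2·0.432/0.0480) = 4.24 m/s.

4.24 m/s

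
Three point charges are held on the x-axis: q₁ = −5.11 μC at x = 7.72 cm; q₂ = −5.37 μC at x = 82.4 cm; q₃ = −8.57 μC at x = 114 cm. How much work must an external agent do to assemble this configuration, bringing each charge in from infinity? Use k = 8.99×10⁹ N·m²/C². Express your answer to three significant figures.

The work to assemble the configuration equals its total potential energy, U = Σ kqᵢqⱼ/rᵢⱼ over all pairs.
Pair separations: r₁₂ = 0.747 m, r₁₃ = 1.06 m, r₂₃ = 0.316 m.
U = (0.330) + (0.370) + (1.31) = 2.01 J.

2.01 J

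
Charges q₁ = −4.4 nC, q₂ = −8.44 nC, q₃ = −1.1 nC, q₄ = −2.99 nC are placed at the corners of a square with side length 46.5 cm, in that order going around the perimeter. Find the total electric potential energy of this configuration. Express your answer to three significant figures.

The work to assemble the configuration equals its total potential energy, U = Σ kqᵢqⱼ/rᵢⱼ over all pairs.
The four side pairs have separation 0.465 m and the two diagonal pairs 0.658 m.
Summing all 6 pair terms gives U = 1.63×10⁻⁶ J.

1.63×10⁻⁶ J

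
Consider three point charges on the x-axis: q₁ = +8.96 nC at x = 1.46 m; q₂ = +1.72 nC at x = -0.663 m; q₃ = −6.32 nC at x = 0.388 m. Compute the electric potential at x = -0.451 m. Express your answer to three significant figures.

The total potential is the scalar sum of each charge's contribution, V = Σ kqᵢ/rᵢ.
Distances from the field point to each charge: r₁ = 1.91 m, r₂ = 0.212 m, r₃ = 0.839 m.
V = k[(8.96×10⁻⁹)/(1.91) + (1.72×10⁻⁹)/(0.212) + (-6.32×10⁻⁹)/(0.839)] = 47.4 V.

47.4 V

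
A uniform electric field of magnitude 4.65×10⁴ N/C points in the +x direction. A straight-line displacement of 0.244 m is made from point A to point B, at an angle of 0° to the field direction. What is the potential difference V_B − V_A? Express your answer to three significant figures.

Only the component of displacement along E changes the potential: ΔV = −E·d·cosθ.
ΔV = −(4.65×10⁴ V/m)(0.244 m)cos0° = -1.13×10⁴ V.

-1.13×10⁴ V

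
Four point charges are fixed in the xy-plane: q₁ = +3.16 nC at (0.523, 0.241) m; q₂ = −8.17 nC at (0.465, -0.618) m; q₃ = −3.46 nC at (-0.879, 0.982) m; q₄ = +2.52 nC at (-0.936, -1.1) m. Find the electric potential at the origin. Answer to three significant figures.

-53.6 V

Electric potential is a scalar, so the contributions from each charge add algebraically: V = Σ kqᵢ/rᵢ.
Distances from the field point to each charge: r₁ = 0.576 m, r₂ = 0.773 m, r₃ = 1.32 m, r₄ = 1.44 m.
V = k[(3.16×10⁻⁹)/(0.576) + (-8.17×10⁻⁹)/(0.773) + (-3.46×10⁻⁹)/(1.32) + (2.52×10⁻⁹)/(1.44)] = -53.6 V.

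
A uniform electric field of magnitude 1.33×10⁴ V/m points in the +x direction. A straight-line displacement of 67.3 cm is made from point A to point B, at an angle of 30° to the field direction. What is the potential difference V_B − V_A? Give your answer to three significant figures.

Only the component of displacement along E changes the potential: ΔV = −E·d·cosθ.
ΔV = −(1.33×10⁴ V/m)(0.673 m)cos30° = -7750 V.

-7750 V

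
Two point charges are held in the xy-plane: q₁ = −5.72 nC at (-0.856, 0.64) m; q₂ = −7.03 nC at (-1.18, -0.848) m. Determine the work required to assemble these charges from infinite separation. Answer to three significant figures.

2.37×10⁻⁷ J

The work to assemble the configuration equals its total potential energy, U = Σ kqᵢqⱼ/rᵢⱼ over all pairs.
Pair separations: r₁₂ = 1.52 m.
U = (2.37×10⁻⁷) = 2.37×10⁻⁷ J.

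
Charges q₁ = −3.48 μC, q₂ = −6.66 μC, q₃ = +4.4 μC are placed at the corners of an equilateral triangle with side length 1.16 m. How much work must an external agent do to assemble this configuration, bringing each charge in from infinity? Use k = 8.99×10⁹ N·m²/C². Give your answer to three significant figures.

The assembly work is the sum of pairwise potential energies, U = Σ_{i<j} kqᵢqⱼ/rᵢⱼ.
All three pair separations equal the side length, 1.16 m.
U = (0.180) + (-0.119) + (-0.227) = -0.166 J.

-0.166 J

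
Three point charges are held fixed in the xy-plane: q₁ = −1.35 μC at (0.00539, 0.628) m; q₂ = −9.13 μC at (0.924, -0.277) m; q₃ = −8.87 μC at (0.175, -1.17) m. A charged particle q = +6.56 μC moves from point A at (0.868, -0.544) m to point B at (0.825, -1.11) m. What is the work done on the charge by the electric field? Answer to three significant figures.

-1.10 J

The work done by the electric force is W_field = −ΔU = −q(V_B − V_A) = q(V_A − V_B).
At A: distances to the source charges are 1.46 m, 0.273 m, 0.934 m; V_A = Σ kqᵢ/rᵢ = -3.95×10⁵ V.
At B: distances to the source charges are 1.92 m, 0.839 m, 0.653 m; V_B = Σ kqᵢ/rᵢ = -2.26×10⁵ V.
ΔV = V_B − V_A = 1.68×10⁵ V.
W_field = −qΔV = −(6.56×10⁻⁶ C)(1.68×10⁵ V) = -1.10 J.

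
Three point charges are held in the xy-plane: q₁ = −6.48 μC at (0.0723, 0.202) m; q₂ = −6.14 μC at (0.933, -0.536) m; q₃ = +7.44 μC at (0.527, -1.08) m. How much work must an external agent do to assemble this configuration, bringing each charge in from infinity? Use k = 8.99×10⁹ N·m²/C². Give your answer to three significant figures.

-0.608 J

The assembly work is the sum of pairwise potential energies, U = Σ_{i<j} kqᵢqⱼ/rᵢⱼ.
Pair separations: r₁₂ = 1.13 m, r₁₃ = 1.36 m, r₂₃ = 0.679 m.
U = (0.315) + (-0.319) + (-0.605) = -0.608 J.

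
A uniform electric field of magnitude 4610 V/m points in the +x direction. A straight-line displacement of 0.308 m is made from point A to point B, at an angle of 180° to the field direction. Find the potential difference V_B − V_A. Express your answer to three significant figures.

1420 V

Only the component of displacement along E changes the potential: ΔV = −E·d·cosθ.
ΔV = −(4610 V/m)(0.308 m)cos180° = 1420 V.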